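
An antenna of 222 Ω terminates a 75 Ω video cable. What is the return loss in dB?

RL ≈ 6.11 dB

Γ = (222 − 75)/(222 + 75) = 0.495
RL = −20·log₁₀|Γ| = −20·log₁₀(0.495)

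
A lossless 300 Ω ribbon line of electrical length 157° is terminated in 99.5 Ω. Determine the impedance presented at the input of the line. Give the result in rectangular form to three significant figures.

tan(βl) = tan(157°) = -0.424
Z_in = Z_0·(Z_L + jZ_0·tanβl)/(Z_0 + jZ_L·tanβl)
     = 300·(99.5 − j127)/(300 − j42.2)

Z_in ≈ 115 − j111 Ω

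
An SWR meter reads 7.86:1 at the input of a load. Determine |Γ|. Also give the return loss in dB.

|Γ| ≈ 0.774; return loss ≈ 2.22 dB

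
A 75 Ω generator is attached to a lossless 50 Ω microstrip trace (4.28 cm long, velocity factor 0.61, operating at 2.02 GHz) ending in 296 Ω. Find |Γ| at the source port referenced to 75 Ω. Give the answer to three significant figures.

λ = v/f = 0.61·c / 2.02 GHz = 0.0906 m
βl = 2π·l/λ = 2π × 0.472 = 170°
tan(βl) = -0.175
Z_in = Z_0·(Z_L + jZ_0·tanβl)/(Z_0 + jZ_L·tanβl) = 147 + j144 Ω
Γ_s = (Z_in − Z_s)/(Z_in + Z_s) = (72.2 + j144)/(222 + j144), |Γ_s| = 0.608

|Γ| ≈ 0.608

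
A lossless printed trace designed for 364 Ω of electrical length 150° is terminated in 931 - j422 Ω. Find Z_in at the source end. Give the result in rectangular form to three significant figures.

Z_in ≈ 542 + j509 Ω

tan(βl) = tan(150°) = -0.577
Z_in = Z_0·(Z_L + jZ_0·tanβl)/(Z_0 + jZ_L·tanβl)
     = 364·(931 − j632)/(120 − j538)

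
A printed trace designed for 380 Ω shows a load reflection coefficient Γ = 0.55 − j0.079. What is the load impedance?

Z_L = Z_0·(1 + Γ)/(1 − Γ) = 380·(1.55 − j0.079)/(0.45 + j0.079)

Z_L ≈ 1260 − j288 Ω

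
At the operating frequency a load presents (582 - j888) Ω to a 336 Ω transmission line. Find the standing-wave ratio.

Γ = (Z_L − Z_0)/(Z_L + Z_0) = (246 − j888)/(918 − j888)
|Γ| = 921/1280 = 0.721
VSWR = (1 + |Γ|)/(1 − |Γ|) = 1.72/0.279

VSWR ≈ 6.18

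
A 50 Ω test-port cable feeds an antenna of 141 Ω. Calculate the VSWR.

Γ = (141 − 50)/(141 + 50) = 0.476
VSWR = (1 + 0.476)/(1 − 0.476)

VSWR ≈ 2.82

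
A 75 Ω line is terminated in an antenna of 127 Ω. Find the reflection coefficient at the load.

Γ = 0.257

Γ = (Z_L − Z_0)/(Z_L + Z_0) = (127 − 75)/(127 + 75) = 52/202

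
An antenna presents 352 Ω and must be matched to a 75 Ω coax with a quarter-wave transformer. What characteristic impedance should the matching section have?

Z_qwt ≈ 162 Ω

Z_qwt = √(Z_0·R_L) = √(75 × 352) = √26400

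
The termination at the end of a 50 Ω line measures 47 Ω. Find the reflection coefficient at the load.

Γ = -0.0309

Γ = (Z_L − Z_0)/(Z_L + Z_0) = (47 − 50)/(47 + 50) = -3/97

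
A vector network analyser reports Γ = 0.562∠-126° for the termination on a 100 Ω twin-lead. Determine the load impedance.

Z_L ≈ 34.6 − j46 Ω

Z_L = Z_0·(1 + Γ)/(1 − Γ) = 100·(0.67 − j0.455)/(1.33 + j0.455)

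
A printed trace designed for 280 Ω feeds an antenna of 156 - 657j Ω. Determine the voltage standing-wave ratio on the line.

VSWR ≈ 12.2

Γ = (Z_L − Z_0)/(Z_L + Z_0) = (-124 − j657)/(436 − j657)
|Γ| = 669/789 = 0.848
VSWR = (1 + |Γ|)/(1 − |Γ|) = 1.85/0.152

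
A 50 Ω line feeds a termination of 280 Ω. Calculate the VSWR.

VSWR ≈ 5.6

For a purely resistive load, VSWR = R_L/Z_0 or Z_0/R_L (whichever > 1) = 280/50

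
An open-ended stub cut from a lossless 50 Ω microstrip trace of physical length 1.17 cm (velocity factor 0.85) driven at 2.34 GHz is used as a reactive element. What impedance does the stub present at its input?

λ = v/f = 0.85·c / 2.34 GHz = 0.109 m
βl = 2π·l/λ = 2π × 0.107 = 38.7°
tan(βl) = 0.8
For an open-ended stub, Z_in = −jZ_0·cot(βl) = −jZ_0/tan(βl)

Z_in ≈ −j62.5 Ω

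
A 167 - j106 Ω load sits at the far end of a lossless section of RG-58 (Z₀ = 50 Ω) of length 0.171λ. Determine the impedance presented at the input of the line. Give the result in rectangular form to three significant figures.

βl = 2π × 0.171 = 61.6°
tan(βl) = tan(61.6°) = 1.85
Z_in = Z_0·(Z_L + jZ_0·tanβl)/(Z_0 + jZ_L·tanβl)
     = 50·(167 − j13.7)/(246 + j308)

Z_in ≈ 11.8 − j17.6 Ω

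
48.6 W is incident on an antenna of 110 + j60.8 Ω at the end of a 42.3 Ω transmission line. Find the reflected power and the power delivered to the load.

|Γ| = |(67.7 + j60.8)/(152.3 + j60.8)| = 0.555
|Γ|² = 0.308
P_refl = |Γ|²·P_inc = 15 W, P_del = (1 − |Γ|²)·P_inc = 33.6 W

P_reflected ≈ 15 W; P_delivered ≈ 33.6 W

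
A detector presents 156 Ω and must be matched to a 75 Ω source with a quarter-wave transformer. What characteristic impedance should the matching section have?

Z_qwt ≈ 108 Ω

Z_qwt = √(Z_0·R_L) = √(75 × 156) = √11700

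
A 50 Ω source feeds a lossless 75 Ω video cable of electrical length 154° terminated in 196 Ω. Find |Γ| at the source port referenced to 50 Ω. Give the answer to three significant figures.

tan(βl) = -0.488
Z_in = Z_0·(Z_L + jZ_0·tanβl)/(Z_0 + jZ_L·tanβl) = 92.4 + j81.2 Ω
Γ_s = (Z_in − Z_s)/(Z_in + Z_s) = (42.4 + j81.2)/(142 + j81.2), |Γ_s| = 0.559

|Γ| ≈ 0.559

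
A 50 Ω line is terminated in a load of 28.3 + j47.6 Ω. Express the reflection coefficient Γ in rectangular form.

Γ ≈ 0.0675 + j0.567

Γ = (Z_L − Z_0)/(Z_L + Z_0) = (-21.7 + j47.6)/(78.3 + j47.6)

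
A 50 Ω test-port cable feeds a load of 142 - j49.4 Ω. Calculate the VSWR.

Γ = (Z_L − Z_0)/(Z_L + Z_0) = (92 − j49.4)/(192 − j49.4)
|Γ| = 104/198 = 0.527
VSWR = (1 + |Γ|)/(1 − |Γ|) = 1.53/0.473

VSWR ≈ 3.23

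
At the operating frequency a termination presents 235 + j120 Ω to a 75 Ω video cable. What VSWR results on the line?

VSWR ≈ 4.02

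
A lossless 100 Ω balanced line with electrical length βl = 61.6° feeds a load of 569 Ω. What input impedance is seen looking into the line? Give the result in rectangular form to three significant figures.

tan(βl) = tan(61.6°) = 1.85
Z_in = Z_0·(Z_L + jZ_0·tanβl)/(Z_0 + jZ_L·tanβl)
     = 100·(569 + j185)/(100 + j1050)

Z_in ≈ 22.5 − j51.9 Ω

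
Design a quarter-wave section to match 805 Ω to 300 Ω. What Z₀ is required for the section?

Z_qwt = √(Z_0·R_L) = √(300 × 805) = √241500

Z_qwt ≈ 491 Ω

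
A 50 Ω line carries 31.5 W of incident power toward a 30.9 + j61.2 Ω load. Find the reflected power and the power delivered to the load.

P_reflected ≈ 12.6 W; P_delivered ≈ 18.9 W

|Γ| = |(-19.1 + j61.2)/(80.9 + j61.2)| = 0.632
|Γ|² = 0.399
P_refl = |Γ|²·P_inc = 12.6 W, P_del = (1 − |Γ|²)·P_inc = 18.9 W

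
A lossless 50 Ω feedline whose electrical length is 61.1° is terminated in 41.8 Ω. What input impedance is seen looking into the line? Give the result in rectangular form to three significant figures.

Z_in ≈ 54.3 + j8.28 Ω

tan(βl) = tan(61.1°) = 1.81
Z_in = Z_0·(Z_L + jZ_0·tanβl)/(Z_0 + jZ_L·tanβl)
     = 50·(41.8 + j90.6)/(50 + j75.7)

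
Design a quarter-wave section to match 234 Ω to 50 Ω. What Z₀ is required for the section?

Z_qwt ≈ 108 Ω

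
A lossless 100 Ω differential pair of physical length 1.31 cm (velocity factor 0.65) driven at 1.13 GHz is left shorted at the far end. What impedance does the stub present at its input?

Z_in ≈ +j51.7 Ω

λ = v/f = 0.65·c / 1.13 GHz = 0.173 m
βl = 2π·l/λ = 2π × 0.0759 = 27.3°
tan(βl) = 0.517
For a shorted stub, Z_in = jZ_0·tan(βl)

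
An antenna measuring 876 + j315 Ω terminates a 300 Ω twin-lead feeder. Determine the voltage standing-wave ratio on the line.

Γ = (Z_L − Z_0)/(Z_L + Z_0) = (576 + j315)/(1176 + j315)
|Γ| = 657/1220 = 0.539
VSWR = (1 + |Γ|)/(1 − |Γ|) = 1.54/0.461

VSWR ≈ 3.34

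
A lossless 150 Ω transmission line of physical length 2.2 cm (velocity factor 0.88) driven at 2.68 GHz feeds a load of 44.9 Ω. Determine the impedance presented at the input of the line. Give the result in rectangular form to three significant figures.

Z_in ≈ 391 + j195 Ω

λ = v/f = 0.88·c / 2.68 GHz = 0.0985 m
βl = 2π·l/λ = 2π × 0.223 = 80.4°
tan(βl) = tan(80.4°) = 5.91
Z_in = Z_0·(Z_L + jZ_0·tanβl)/(Z_0 + jZ_L·tanβl)
     = 150·(44.9 + j887)/(150 + j265)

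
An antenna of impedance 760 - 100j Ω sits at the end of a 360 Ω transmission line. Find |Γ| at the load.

Γ = (Z_L − Z_0)/(Z_L + Z_0) = (400 − j100)/(1120 − j100)
|Γ| = 412/1120

|Γ| ≈ 0.367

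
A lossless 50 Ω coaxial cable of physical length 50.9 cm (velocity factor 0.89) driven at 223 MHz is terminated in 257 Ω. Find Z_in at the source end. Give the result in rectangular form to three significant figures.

Z_in ≈ 41.3 + j82.5 Ω

λ = v/f = 0.89·c / 223 MHz = 1.2 m
βl = 2π·l/λ = 2π × 0.425 = 153°
tan(βl) = tan(153°) = -0.509
Z_in = Z_0·(Z_L + jZ_0·tanβl)/(Z_0 + jZ_L·tanβl)
     = 50·(257 − j25.4)/(50 − j131)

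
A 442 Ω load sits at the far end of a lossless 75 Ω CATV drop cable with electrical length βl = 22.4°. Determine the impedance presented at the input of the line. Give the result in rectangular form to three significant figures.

Z_in ≈ 74.9 − j151 Ω

tan(βl) = tan(22.4°) = 0.412
Z_in = Z_0·(Z_L + jZ_0·tanβl)/(Z_0 + jZ_L·tanβl)
     = 75·(442 + j30.9)/(75 + j182)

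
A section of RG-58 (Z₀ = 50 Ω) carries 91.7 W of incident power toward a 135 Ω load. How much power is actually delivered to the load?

P_delivered ≈ 72.3 W

Γ = (135 − 50)/(135 + 50) = 0.459
|Γ|² = 0.211
P_refl = |Γ|²·P_inc = 19.4 W, P_del = (1 − |Γ|²)·P_inc = 72.3 W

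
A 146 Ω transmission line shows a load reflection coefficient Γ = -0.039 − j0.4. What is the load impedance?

Z_L ≈ 98.8 − j94.2 Ω

Z_L = Z_0·(1 + Γ)/(1 − Γ) = 146·(0.961 − j0.4)/(1.04 + j0.4)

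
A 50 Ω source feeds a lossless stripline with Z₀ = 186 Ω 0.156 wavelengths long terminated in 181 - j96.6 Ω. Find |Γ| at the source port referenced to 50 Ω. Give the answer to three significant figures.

|Γ| ≈ 0.384

βl = 2π × 0.156 = 56.2°
tan(βl) = 1.49
Z_in = Z_0·(Z_L + jZ_0·tanβl)/(Z_0 + jZ_L·tanβl) = 111 + j11.1 Ω
Γ_s = (Z_in − Z_s)/(Z_in + Z_s) = (61 + j11.1)/(161 + j11.1), |Γ_s| = 0.384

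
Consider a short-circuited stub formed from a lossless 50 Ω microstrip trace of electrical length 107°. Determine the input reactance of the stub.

X_in ≈ -164 Ω (capacitive)

tan(βl) = -3.27
For a short-circuited stub, Z_in = jZ_0·tan(βl)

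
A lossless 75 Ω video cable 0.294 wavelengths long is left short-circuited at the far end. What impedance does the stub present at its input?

Z_in ≈ −j264 Ω

βl = 2π × 0.294 = 106°
tan(βl) = -3.52
For a short-circuited stub, Z_in = jZ_0·tan(βl)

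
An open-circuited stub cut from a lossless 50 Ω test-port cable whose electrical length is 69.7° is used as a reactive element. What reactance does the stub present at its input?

X_in ≈ -18.5 Ω (capacitive)

tan(βl) = 2.7
For an open-circuited stub, Z_in = −jZ_0·cot(βl) = −jZ_0/tan(βl)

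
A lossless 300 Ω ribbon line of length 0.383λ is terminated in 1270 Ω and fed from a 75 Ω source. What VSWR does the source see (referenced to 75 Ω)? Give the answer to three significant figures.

VSWR ≈ 10.2

βl = 2π × 0.383 = 138°
tan(βl) = -0.904
Z_in = Z_0·(Z_L + jZ_0·tanβl)/(Z_0 + jZ_L·tanβl) = 147 + j293 Ω
Γ_s = (Z_in − Z_s)/(Z_in + Z_s) = (72.5 + j293)/(222 + j293), |Γ_s| = 0.821
VSWR = (1 + |Γ_s|)/(1 − |Γ_s|)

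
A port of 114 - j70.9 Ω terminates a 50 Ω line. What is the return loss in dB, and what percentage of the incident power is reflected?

Γ = (64 − j70.9)/(164 − j70.9), |Γ| = 0.535
RL = −20·log₁₀(0.535) = 5.44 dB
P_refl/P_inc = |Γ|² = 0.286

RL ≈ 5.44 dB; 28.6% of incident power reflected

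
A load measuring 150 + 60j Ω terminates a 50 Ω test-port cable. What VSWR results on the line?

Γ = (Z_L − Z_0)/(Z_L + Z_0) = (100 + j60)/(200 + j60)
|Γ| = 117/209 = 0.559
VSWR = (1 + |Γ|)/(1 − |Γ|) = 1.56/0.441

VSWR ≈ 3.53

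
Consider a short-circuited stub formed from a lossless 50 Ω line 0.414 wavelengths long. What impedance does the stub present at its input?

Z_in ≈ −j30 Ω

βl = 2π × 0.414 = 149°
tan(βl) = -0.6
For a short-circuited stub, Z_in = jZ_0·tan(βl)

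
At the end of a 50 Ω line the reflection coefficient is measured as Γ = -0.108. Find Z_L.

Z_L ≈ 40.3 Ω

Z_L = Z_0·(1 + Γ)/(1 − Γ) = 50·(0.892)/(1.11)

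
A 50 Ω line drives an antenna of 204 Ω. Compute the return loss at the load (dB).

RL ≈ 4.35 dB

Γ = (204 − 50)/(204 + 50) = 0.606
RL = −20·log₁₀|Γ| = −20·log₁₀(0.606)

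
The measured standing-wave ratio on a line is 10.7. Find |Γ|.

|Γ| ≈ 0.829

|Γ| = (S − 1)/(S + 1) = (10.7 − 1)/(10.7 + 1) = 9.7/11.7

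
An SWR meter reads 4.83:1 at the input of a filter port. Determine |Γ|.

|Γ| = (S − 1)/(S + 1) = (4.83 − 1)/(4.83 + 1) = 3.83/5.83

|Γ| ≈ 0.657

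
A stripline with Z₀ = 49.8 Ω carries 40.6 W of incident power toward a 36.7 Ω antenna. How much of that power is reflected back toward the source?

P_reflected ≈ 0.931 W

Γ = (36.7 − 49.8)/(36.7 + 49.8) = -0.151
|Γ|² = 0.0229
P_refl = |Γ|²·P_inc = 0.931 W, P_del = (1 − |Γ|²)·P_inc = 39.7 W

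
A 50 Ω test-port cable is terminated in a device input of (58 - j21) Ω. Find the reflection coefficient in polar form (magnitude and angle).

Γ ≈ 0.204 ∠ -58.1°

Γ = (Z_L − Z_0)/(Z_L + Z_0) = (8 − j21)/(108 − j21)
|Γ| = 22.5/110 = 0.204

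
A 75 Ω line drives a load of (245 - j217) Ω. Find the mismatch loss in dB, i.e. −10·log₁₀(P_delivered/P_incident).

Γ = (170 − j217)/(320 − j217), |Γ| = 0.713
|Γ|² = 0.508, so P_del/P_inc = 1 − |Γ|² = 0.492
ML = −10·log₁₀(1 − |Γ|²)

mismatch loss ≈ 3.08 dB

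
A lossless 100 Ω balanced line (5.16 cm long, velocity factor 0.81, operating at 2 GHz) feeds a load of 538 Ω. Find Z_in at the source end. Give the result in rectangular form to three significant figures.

λ = v/f = 0.81·c / 2 GHz = 0.122 m
βl = 2π·l/λ = 2π × 0.425 = 153°
tan(βl) = tan(153°) = -0.512
Z_in = Z_0·(Z_L + jZ_0·tanβl)/(Z_0 + jZ_L·tanβl)
     = 100·(538 − j51.2)/(100 − j275)

Z_in ≈ 79.1 + j167 Ω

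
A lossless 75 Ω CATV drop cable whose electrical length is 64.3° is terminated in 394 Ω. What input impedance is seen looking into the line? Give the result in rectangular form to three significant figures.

Z_in ≈ 17.4 − j34.5 Ω

tan(βl) = tan(64.3°) = 2.08
Z_in = Z_0·(Z_L + jZ_0·tanβl)/(Z_0 + jZ_L·tanβl)
     = 75·(394 + j156)/(75 + j819)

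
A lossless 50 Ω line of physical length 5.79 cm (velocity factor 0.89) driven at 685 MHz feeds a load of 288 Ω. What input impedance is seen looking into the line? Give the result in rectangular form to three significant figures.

Z_in ≈ 13.2 − j35.3 Ω

λ = v/f = 0.89·c / 685 MHz = 0.39 m
βl = 2π·l/λ = 2π × 0.149 = 53.5°
tan(βl) = tan(53.5°) = 1.35
Z_in = Z_0·(Z_L + jZ_0·tanβl)/(Z_0 + jZ_L·tanβl)
     = 50·(288 + j67.5)/(50 + j389)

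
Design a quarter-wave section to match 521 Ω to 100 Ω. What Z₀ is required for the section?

Z_qwt = √(Z_0·R_L) = √(100 × 521) = √52100

Z_qwt ≈ 228 Ω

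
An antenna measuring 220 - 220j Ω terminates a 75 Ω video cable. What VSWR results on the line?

VSWR ≈ 6.04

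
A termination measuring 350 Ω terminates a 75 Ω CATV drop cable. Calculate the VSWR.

Γ = (350 − 75)/(350 + 75) = 0.647
VSWR = (1 + 0.647)/(1 − 0.647)

VSWR ≈ 4.67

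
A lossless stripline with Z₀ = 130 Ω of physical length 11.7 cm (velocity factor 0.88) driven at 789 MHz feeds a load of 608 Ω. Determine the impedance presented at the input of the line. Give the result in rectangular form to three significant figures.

λ = v/f = 0.88·c / 789 MHz = 0.335 m
βl = 2π·l/λ = 2π × 0.35 = 126°
tan(βl) = tan(126°) = -1.38
Z_in = Z_0·(Z_L + jZ_0·tanβl)/(Z_0 + jZ_L·tanβl)
     = 130·(608 − j180)/(130 − j840)

Z_in ≈ 41.4 + j87.6 Ω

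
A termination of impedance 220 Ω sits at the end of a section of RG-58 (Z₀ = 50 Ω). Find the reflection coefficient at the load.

Γ = 0.63

Γ = (Z_L − Z_0)/(Z_L + Z_0) = (220 − 50)/(220 + 50) = 170/270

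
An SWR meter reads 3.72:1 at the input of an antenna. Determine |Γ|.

|Γ| = (S − 1)/(S + 1) = (3.72 − 1)/(3.72 + 1) = 2.72/4.72

|Γ| ≈ 0.576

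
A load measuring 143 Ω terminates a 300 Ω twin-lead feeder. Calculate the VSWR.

Γ = (143 − 300)/(143 + 300) = -0.354
VSWR = (1 + 0.354)/(1 − 0.354)

VSWR ≈ 2.1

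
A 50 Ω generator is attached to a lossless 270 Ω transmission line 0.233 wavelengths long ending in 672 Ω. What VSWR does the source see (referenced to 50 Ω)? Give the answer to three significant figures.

VSWR ≈ 2.32

βl = 2π × 0.233 = 83.9°
tan(βl) = 9.33
Z_in = Z_0·(Z_L + jZ_0·tanβl)/(Z_0 + jZ_L·tanβl) = 110 − j24.2 Ω
Γ_s = (Z_in − Z_s)/(Z_in + Z_s) = (59.5 − j24.2)/(160 − j24.2), |Γ_s| = 0.398
VSWR = (1 + |Γ_s|)/(1 − |Γ_s|)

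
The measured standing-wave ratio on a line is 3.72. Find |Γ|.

|Γ| = (S − 1)/(S + 1) = (3.72 − 1)/(3.72 + 1) = 2.72/4.72

|Γ| ≈ 0.576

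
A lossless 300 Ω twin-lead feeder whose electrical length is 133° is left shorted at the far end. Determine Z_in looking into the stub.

tan(βl) = -1.07
For a shorted stub, Z_in = jZ_0·tan(βl)

Z_in ≈ −j322 Ω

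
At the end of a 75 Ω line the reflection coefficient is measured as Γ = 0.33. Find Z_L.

Z_L ≈ 149 Ω

Z_L = Z_0·(1 + Γ)/(1 − Γ) = 75·(1.33)/(0.67)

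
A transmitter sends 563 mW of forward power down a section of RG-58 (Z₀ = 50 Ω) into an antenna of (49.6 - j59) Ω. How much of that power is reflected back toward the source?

|Γ| = |(-0.4 − j59)/(99.6 − j59)| = 0.51
|Γ|² = 0.26
P_refl = |Γ|²·P_inc = 146 mW, P_del = (1 − |Γ|²)·P_inc = 417 mW

P_reflected ≈ 146 mW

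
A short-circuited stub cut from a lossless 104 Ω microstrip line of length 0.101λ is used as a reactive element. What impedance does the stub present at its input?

βl = 2π × 0.101 = 36.4°
tan(βl) = 0.736
For a short-circuited stub, Z_in = jZ_0·tan(βl)

Z_in ≈ +j76.6 Ω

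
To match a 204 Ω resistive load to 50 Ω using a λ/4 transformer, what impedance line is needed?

Z_qwt ≈ 101 Ω

Z_qwt = √(Z_0·R_L) = √(50 × 204) = √10200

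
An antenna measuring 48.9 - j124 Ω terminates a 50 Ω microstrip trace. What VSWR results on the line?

Γ = (Z_L − Z_0)/(Z_L + Z_0) = (-1.1 − j124)/(98.9 − j124)
|Γ| = 124/159 = 0.782
VSWR = (1 + |Γ|)/(1 − |Γ|) = 1.78/0.218

VSWR ≈ 8.17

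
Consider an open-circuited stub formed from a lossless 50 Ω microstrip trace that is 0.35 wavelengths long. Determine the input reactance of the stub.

X_in ≈ 36.3 Ω (inductive)

βl = 2π × 0.35 = 126°
tan(βl) = -1.38
For an open-circuited stub, Z_in = −jZ_0·cot(βl) = −jZ_0/tan(βl)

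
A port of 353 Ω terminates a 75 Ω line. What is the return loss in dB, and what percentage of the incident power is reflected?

Γ = (353 − 75)/(353 + 75) = 0.65
RL = −20·log₁₀(0.65) = 3.75 dB
P_refl/P_inc = |Γ|² = 0.422

RL ≈ 3.75 dB; 42.2% of incident power reflected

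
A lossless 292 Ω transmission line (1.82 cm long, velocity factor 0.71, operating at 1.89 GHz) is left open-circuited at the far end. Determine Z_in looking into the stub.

λ = v/f = 0.71·c / 1.89 GHz = 0.113 m
βl = 2π·l/λ = 2π × 0.161 = 58.1°
tan(βl) = 1.61
For an open-circuited stub, Z_in = −jZ_0·cot(βl) = −jZ_0/tan(βl)

Z_in ≈ −j181 Ω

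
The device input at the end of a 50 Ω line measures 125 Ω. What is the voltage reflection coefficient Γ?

Γ = 0.429

Γ = (Z_L − Z_0)/(Z_L + Z_0) = (125 − 50)/(125 + 50) = 75/175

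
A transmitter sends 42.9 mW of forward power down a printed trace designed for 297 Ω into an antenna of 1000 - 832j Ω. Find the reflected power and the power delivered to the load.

P_reflected ≈ 21.4 mW; P_delivered ≈ 21.5 mW

|Γ| = |(703 − j832)/(1297 − j832)| = 0.707
|Γ|² = 0.5
P_refl = |Γ|²·P_inc = 21.4 mW, P_del = (1 − |Γ|²)·P_inc = 21.5 mW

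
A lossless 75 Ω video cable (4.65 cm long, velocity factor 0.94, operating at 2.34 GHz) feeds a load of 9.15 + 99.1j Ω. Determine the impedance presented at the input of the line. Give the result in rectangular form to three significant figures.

λ = v/f = 0.94·c / 2.34 GHz = 0.121 m
βl = 2π·l/λ = 2π × 0.386 = 139°
tan(βl) = tan(139°) = -0.872
Z_in = Z_0·(Z_L + jZ_0·tanβl)/(Z_0 + jZ_L·tanβl)
     = 75·(9.15 + j33.7)/(161 − j7.98)

Z_in ≈ 3.47 + j15.8 Ω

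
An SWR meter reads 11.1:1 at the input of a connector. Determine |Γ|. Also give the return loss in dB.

|Γ| ≈ 0.835; return loss ≈ 1.57 dB

|Γ| = (S − 1)/(S + 1) = (11.1 − 1)/(11.1 + 1) = 10.1/12.1
RL = −20·log₁₀|Γ| = −20·log₁₀(0.835)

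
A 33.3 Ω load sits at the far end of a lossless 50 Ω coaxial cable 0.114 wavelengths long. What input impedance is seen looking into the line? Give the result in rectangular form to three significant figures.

Z_in ≈ 43.8 + j18.1 Ω

βl = 2π × 0.114 = 41°
tan(βl) = tan(41°) = 0.871
Z_in = Z_0·(Z_L + jZ_0·tanβl)/(Z_0 + jZ_L·tanβl)
     = 50·(33.3 + j43.5)/(50 + j29)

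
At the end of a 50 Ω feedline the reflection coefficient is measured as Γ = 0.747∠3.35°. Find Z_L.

Z_L = Z_0·(1 + Γ)/(1 − Γ) = 50·(1.75 + j0.0437)/(0.254 − j0.0437)

Z_L ≈ 332 + j65.6 Ω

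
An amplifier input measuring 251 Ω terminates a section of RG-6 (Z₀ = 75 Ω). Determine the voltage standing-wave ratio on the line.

For a purely resistive load, VSWR = R_L/Z_0 or Z_0/R_L (whichever > 1) = 251/75

VSWR ≈ 3.35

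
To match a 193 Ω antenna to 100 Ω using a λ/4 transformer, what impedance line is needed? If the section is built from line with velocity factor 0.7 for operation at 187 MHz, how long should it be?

Z_qwt ≈ 139 Ω; length ≈ 28.1 cm

Z_qwt = √(Z_0·R_L) = √(100 × 193) = √19300
λ = 0.7·c/f = 1.12 m, so l = λ/4 = 0.281 m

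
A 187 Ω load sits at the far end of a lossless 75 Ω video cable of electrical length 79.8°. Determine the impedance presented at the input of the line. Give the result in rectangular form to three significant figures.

tan(βl) = tan(79.8°) = 5.56
Z_in = Z_0·(Z_L + jZ_0·tanβl)/(Z_0 + jZ_L·tanβl)
     = 75·(187 + j417)/(75 + j1040)

Z_in ≈ 30.9 − j11.3 Ω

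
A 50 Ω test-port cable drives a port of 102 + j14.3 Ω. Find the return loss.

Γ = (52 + j14.3)/(152 + j14.3), |Γ| = 0.353
RL = −20·log₁₀|Γ| = −20·log₁₀(0.353)

RL ≈ 9.04 dB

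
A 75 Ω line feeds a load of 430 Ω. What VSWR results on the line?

Γ = (430 − 75)/(430 + 75) = 0.703
VSWR = (1 + 0.703)/(1 − 0.703)

VSWR ≈ 5.73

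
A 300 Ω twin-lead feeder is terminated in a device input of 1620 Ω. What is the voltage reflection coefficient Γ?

Γ = (Z_L − Z_0)/(Z_L + Z_0) = (1620 − 300)/(1620 + 300) = 1320/1920

Γ = 0.688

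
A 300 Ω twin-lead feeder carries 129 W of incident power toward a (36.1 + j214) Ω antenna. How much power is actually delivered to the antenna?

|Γ| = |(-263.9 + j214)/(336.1 + j214)| = 0.853
|Γ|² = 0.727
P_refl = |Γ|²·P_inc = 93.8 W, P_del = (1 − |Γ|²)·P_inc = 35.2 W

P_delivered ≈ 35.2 W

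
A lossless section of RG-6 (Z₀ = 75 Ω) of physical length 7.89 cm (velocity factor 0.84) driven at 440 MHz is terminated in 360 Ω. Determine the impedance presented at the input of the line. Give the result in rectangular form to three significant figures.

λ = v/f = 0.84·c / 440 MHz = 0.573 m
βl = 2π·l/λ = 2π × 0.138 = 49.6°
tan(βl) = tan(49.6°) = 1.17
Z_in = Z_0·(Z_L + jZ_0·tanβl)/(Z_0 + jZ_L·tanβl)
     = 75·(360 + j88.1)/(75 + j423)

Z_in ≈ 26.1 − j59.2 Ω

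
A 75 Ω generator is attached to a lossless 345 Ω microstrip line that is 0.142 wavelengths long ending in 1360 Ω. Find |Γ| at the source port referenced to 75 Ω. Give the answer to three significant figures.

|Γ| ≈ 0.784

βl = 2π × 0.142 = 51.1°
tan(βl) = 1.24
Z_in = Z_0·(Z_L + jZ_0·tanβl)/(Z_0 + jZ_L·tanβl) = 139 − j250 Ω
Γ_s = (Z_in − Z_s)/(Z_in + Z_s) = (63.6 − j250)/(214 − j250), |Γ_s| = 0.784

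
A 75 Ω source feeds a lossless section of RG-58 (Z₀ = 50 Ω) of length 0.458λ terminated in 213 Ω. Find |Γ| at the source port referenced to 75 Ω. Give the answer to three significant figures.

|Γ| ≈ 0.512

βl = 2π × 0.458 = 165°
tan(βl) = -0.27
Z_in = Z_0·(Z_L + jZ_0·tanβl)/(Z_0 + jZ_L·tanβl) = 98.3 + j99.6 Ω
Γ_s = (Z_in − Z_s)/(Z_in + Z_s) = (23.3 + j99.6)/(173 + j99.6), |Γ_s| = 0.512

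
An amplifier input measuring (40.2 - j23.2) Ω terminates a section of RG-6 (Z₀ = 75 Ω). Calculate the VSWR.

VSWR ≈ 2.11

Γ = (Z_L − Z_0)/(Z_L + Z_0) = (-34.8 − j23.2)/(115.2 − j23.2)
|Γ| = 41.8/118 = 0.356
VSWR = (1 + |Γ|)/(1 − |Γ|) = 1.36/0.644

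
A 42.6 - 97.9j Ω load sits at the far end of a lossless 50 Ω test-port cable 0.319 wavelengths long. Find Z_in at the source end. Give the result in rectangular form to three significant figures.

βl = 2π × 0.319 = 115°
tan(βl) = tan(115°) = -2.16
Z_in = Z_0·(Z_L + jZ_0·tanβl)/(Z_0 + jZ_L·tanβl)
     = 50·(42.6 − j206)/(-161 − j92)

Z_in ≈ 17.5 + j53.8 Ω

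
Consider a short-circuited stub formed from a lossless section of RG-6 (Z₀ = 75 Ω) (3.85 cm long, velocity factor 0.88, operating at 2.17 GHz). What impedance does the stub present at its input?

λ = v/f = 0.88·c / 2.17 GHz = 0.122 m
βl = 2π·l/λ = 2π × 0.316 = 114°
tan(βl) = -2.25
For a short-circuited stub, Z_in = jZ_0·tan(βl)

Z_in ≈ −j169 Ω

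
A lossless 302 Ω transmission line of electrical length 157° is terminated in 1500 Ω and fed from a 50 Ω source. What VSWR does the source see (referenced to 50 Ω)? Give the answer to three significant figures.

VSWR ≈ 25.7

tan(βl) = -0.424
Z_in = Z_0·(Z_L + jZ_0·tanβl)/(Z_0 + jZ_L·tanβl) = 325 + j557 Ω
Γ_s = (Z_in − Z_s)/(Z_in + Z_s) = (275 + j557)/(375 + j557), |Γ_s| = 0.925
VSWR = (1 + |Γ_s|)/(1 − |Γ_s|)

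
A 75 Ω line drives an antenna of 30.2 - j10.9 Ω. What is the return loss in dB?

RL ≈ 7.21 dB

Γ = (-44.8 − j10.9)/(105.2 − j10.9), |Γ| = 0.436
RL = −20·log₁₀|Γ| = −20·log₁₀(0.436)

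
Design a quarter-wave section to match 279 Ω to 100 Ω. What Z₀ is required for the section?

Z_qwt ≈ 167 Ω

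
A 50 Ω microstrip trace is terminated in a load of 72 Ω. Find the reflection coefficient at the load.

Γ = 0.18

Γ = (Z_L − Z_0)/(Z_L + Z_0) = (72 − 50)/(72 + 50) = 22/122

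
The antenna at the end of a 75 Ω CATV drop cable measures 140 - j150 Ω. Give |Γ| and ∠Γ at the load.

Γ ≈ 0.624 ∠ -31.7°

Γ = (Z_L − Z_0)/(Z_L + Z_0) = (65 − j150)/(215 − j150)
|Γ| = 163/262 = 0.624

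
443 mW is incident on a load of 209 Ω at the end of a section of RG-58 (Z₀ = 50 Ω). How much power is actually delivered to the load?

Γ = (209 − 50)/(209 + 50) = 0.614
|Γ|² = 0.377
P_refl = |Γ|²·P_inc = 167 mW, P_del = (1 − |Γ|²)·P_inc = 276 mW

P_delivered ≈ 276 mW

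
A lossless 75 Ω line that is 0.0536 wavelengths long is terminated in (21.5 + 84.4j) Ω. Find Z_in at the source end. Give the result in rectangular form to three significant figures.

Z_in ≈ 64 + j172 Ω

βl = 2π × 0.0536 = 19.3°
tan(βl) = tan(19.3°) = 0.35
Z_in = Z_0·(Z_L + jZ_0·tanβl)/(Z_0 + jZ_L·tanβl)
     = 75·(21.5 + j111)/(45.5 + j7.53)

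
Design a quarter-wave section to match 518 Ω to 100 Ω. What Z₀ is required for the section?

Z_qwt = √(Z_0·R_L) = √(100 × 518) = √51800

Z_qwt ≈ 228 Ω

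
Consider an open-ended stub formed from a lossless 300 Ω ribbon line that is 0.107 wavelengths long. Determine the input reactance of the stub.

X_in ≈ -377 Ω (capacitive)

βl = 2π × 0.107 = 38.5°
tan(βl) = 0.796
For an open-ended stub, Z_in = −jZ_0·cot(βl) = −jZ_0/tan(βl)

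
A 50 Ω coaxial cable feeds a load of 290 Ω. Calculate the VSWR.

For a purely resistive load, VSWR = R_L/Z_0 or Z_0/R_L (whichever > 1) = 290/50

VSWR ≈ 5.8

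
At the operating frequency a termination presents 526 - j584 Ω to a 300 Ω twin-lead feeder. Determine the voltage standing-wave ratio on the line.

Γ = (Z_L − Z_0)/(Z_L + Z_0) = (226 − j584)/(826 − j584)
|Γ| = 626/1010 = 0.619
VSWR = (1 + |Γ|)/(1 − |Γ|) = 1.62/0.381

VSWR ≈ 4.25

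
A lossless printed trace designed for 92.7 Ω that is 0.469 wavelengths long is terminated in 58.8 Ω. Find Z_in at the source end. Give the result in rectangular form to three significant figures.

βl = 2π × 0.469 = 169°
tan(βl) = tan(169°) = -0.197
Z_in = Z_0·(Z_L + jZ_0·tanβl)/(Z_0 + jZ_L·tanβl)
     = 92.7·(58.8 − j18.3)/(92.7 − j11.6)

Z_in ≈ 60.1 − j10.8 Ω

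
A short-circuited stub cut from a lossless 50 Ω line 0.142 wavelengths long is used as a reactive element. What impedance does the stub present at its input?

Z_in ≈ +j62 Ω

βl = 2π × 0.142 = 51.1°
tan(βl) = 1.24
For a short-circuited stub, Z_in = jZ_0·tan(βl)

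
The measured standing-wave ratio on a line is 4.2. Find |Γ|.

|Γ| ≈ 0.615

|Γ| = (S − 1)/(S + 1) = (4.2 − 1)/(4.2 + 1) = 3.2/5.2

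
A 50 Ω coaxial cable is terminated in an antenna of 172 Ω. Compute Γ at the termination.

Γ = 0.55

Γ = (Z_L − Z_0)/(Z_L + Z_0) = (172 − 50)/(172 + 50) = 122/222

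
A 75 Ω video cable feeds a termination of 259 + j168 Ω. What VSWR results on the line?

Γ = (Z_L − Z_0)/(Z_L + Z_0) = (184 + j168)/(334 + j168)
|Γ| = 249/374 = 0.666
VSWR = (1 + |Γ|)/(1 − |Γ|) = 1.67/0.334

VSWR ≈ 5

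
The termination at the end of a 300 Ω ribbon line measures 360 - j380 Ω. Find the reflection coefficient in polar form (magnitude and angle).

Γ ≈ 0.505 ∠ -51.1°

Γ = (Z_L − Z_0)/(Z_L + Z_0) = (60 − j380)/(660 − j380)
|Γ| = 385/762 = 0.505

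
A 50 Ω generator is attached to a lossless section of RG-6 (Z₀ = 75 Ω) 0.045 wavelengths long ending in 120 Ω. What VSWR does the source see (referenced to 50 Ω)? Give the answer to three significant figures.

βl = 2π × 0.045 = 16.2°
tan(βl) = 0.291
Z_in = Z_0·(Z_L + jZ_0·tanβl)/(Z_0 + jZ_L·tanβl) = 107 − j28 Ω
Γ_s = (Z_in − Z_s)/(Z_in + Z_s) = (57 − j28)/(157 − j28), |Γ_s| = 0.398
VSWR = (1 + |Γ_s|)/(1 − |Γ_s|)

VSWR ≈ 2.32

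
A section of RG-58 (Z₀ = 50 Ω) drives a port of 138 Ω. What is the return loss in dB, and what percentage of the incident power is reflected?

Γ = (138 − 50)/(138 + 50) = 0.468
RL = −20·log₁₀(0.468) = 6.59 dB
P_refl/P_inc = |Γ|² = 0.219

RL ≈ 6.59 dB; 21.9% of incident power reflected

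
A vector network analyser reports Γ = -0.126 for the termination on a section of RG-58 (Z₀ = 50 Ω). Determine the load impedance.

Z_L = Z_0·(1 + Γ)/(1 − Γ) = 50·(0.874)/(1.13)

Z_L ≈ 38.8 Ω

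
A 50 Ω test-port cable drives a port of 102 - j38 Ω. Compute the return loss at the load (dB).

RL ≈ 7.72 dB

Γ = (52 − j38)/(152 − j38), |Γ| = 0.411
RL = −20·log₁₀|Γ| = −20·log₁₀(0.411)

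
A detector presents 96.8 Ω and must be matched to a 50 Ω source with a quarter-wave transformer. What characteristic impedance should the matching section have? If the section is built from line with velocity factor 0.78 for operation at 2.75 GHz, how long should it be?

Z_qwt ≈ 69.6 Ω; length ≈ 2.13 cm

Z_qwt = √(Z_0·R_L) = √(50 × 96.8) = √4840
λ = 0.78·c/f = 0.0851 m, so l = λ/4 = 0.0213 m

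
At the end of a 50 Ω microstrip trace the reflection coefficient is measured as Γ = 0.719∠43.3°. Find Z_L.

Z_L = Z_0·(1 + Γ)/(1 − Γ) = 50·(1.52 + j0.493)/(0.477 − j0.493)

Z_L ≈ 51.3 + j105 Ω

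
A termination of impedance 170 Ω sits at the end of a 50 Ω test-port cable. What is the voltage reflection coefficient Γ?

Γ = 0.545

Γ = (Z_L − Z_0)/(Z_L + Z_0) = (170 − 50)/(170 + 50) = 120/220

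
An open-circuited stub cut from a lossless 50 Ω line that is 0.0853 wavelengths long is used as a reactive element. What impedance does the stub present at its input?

Z_in ≈ −j84.2 Ω

βl = 2π × 0.0853 = 30.7°
tan(βl) = 0.594
For an open-circuited stub, Z_in = −jZ_0·cot(βl) = −jZ_0/tan(βl)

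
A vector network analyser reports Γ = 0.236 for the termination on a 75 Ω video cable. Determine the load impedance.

Z_L = Z_0·(1 + Γ)/(1 − Γ) = 75·(1.24)/(0.764)

Z_L ≈ 121 Ω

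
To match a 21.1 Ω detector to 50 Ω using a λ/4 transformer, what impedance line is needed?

Z_qwt ≈ 32.5 Ω

Z_qwt = √(Z_0·R_L) = √(50 × 21.1) = √1055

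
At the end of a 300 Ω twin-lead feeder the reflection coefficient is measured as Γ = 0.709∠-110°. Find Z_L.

Z_L ≈ 75.1 − j201 Ω

Z_L = Z_0·(1 + Γ)/(1 − Γ) = 300·(0.758 − j0.666)/(1.24 + j0.666)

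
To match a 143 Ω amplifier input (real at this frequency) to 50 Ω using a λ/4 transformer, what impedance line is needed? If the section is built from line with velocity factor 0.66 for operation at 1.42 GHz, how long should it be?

Z_qwt ≈ 84.6 Ω; length ≈ 3.49 cm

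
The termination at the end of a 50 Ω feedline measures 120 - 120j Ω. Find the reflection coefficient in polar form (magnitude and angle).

Γ ≈ 0.668 ∠ -24.5°

Γ = (Z_L − Z_0)/(Z_L + Z_0) = (70 − j120)/(170 − j120)
|Γ| = 139/208 = 0.668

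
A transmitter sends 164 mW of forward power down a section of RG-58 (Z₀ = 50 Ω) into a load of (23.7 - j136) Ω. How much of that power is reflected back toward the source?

|Γ| = |(-26.3 − j136)/(73.7 − j136)| = 0.895
|Γ|² = 0.802
P_refl = |Γ|²·P_inc = 132 mW, P_del = (1 − |Γ|²)·P_inc = 32.5 mW

P_reflected ≈ 132 mW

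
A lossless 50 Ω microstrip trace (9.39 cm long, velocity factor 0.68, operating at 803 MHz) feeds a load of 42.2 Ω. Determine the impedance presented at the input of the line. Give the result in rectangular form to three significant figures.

λ = v/f = 0.68·c / 803 MHz = 0.254 m
βl = 2π·l/λ = 2π × 0.37 = 133°
tan(βl) = tan(133°) = -1.07
Z_in = Z_0·(Z_L + jZ_0·tanβl)/(Z_0 + jZ_L·tanβl)
     = 50·(42.2 − j53.5)/(50 − j45.2)

Z_in ≈ 49.9 − j8.48 Ω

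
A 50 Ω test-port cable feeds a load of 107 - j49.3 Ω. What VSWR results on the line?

VSWR ≈ 2.69

Γ = (Z_L − Z_0)/(Z_L + Z_0) = (57 − j49.3)/(157 − j49.3)
|Γ| = 75.4/165 = 0.458
VSWR = (1 + |Γ|)/(1 − |Γ|) = 1.46/0.542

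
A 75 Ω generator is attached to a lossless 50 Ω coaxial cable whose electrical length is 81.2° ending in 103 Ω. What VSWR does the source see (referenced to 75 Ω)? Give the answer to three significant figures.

tan(βl) = 6.46
Z_in = Z_0·(Z_L + jZ_0·tanβl)/(Z_0 + jZ_L·tanβl) = 24.7 − j5.88 Ω
Γ_s = (Z_in − Z_s)/(Z_in + Z_s) = (-50.3 − j5.88)/(99.7 − j5.88), |Γ_s| = 0.507
VSWR = (1 + |Γ_s|)/(1 − |Γ_s|)

VSWR ≈ 3.06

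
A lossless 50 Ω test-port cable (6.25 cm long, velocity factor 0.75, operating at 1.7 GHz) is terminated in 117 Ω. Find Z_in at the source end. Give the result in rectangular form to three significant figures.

λ = v/f = 0.75·c / 1.7 GHz = 0.132 m
βl = 2π·l/λ = 2π × 0.472 = 170°
tan(βl) = tan(170°) = -0.176
Z_in = Z_0·(Z_L + jZ_0·tanβl)/(Z_0 + jZ_L·tanβl)
     = 50·(117 − j8.82)/(50 − j20.6)

Z_in ≈ 103 + j33.7 Ω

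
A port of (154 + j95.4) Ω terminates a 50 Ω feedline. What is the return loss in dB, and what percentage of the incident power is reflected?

Γ = (104 + j95.4)/(204 + j95.4), |Γ| = 0.627
RL = −20·log₁₀(0.627) = 4.06 dB
P_refl/P_inc = |Γ|² = 0.393

RL ≈ 4.06 dB; 39.3% of incident power reflected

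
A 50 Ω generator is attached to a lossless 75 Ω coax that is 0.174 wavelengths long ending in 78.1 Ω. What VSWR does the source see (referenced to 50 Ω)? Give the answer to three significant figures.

VSWR ≈ 1.47

βl = 2π × 0.174 = 62.6°
tan(βl) = 1.93
Z_in = Z_0·(Z_L + jZ_0·tanβl)/(Z_0 + jZ_L·tanβl) = 73.2 − j2.42 Ω
Γ_s = (Z_in − Z_s)/(Z_in + Z_s) = (23.2 − j2.42)/(123 − j2.42), |Γ_s| = 0.189
VSWR = (1 + |Γ_s|)/(1 − |Γ_s|)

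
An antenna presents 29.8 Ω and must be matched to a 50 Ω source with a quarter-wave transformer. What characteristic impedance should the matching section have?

Z_qwt = √(Z_0·R_L) = √(50 × 29.8) = √1490

Z_qwt ≈ 38.6 Ω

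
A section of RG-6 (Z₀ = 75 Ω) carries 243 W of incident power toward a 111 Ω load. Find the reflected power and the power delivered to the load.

P_reflected ≈ 9.1 W; P_delivered ≈ 234 W

Γ = (111 − 75)/(111 + 75) = 0.194
|Γ|² = 0.0375
P_refl = |Γ|²·P_inc = 9.1 W, P_del = (1 − |Γ|²)·P_inc = 234 W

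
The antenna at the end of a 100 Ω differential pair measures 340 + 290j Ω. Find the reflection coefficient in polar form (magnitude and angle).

Γ = (Z_L − Z_0)/(Z_L + Z_0) = (240 + j290)/(440 + j290)
|Γ| = 376/527 = 0.714

Γ ≈ 0.714 ∠ 17°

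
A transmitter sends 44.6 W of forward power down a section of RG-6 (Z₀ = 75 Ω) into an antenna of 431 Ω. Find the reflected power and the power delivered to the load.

Γ = (431 − 75)/(431 + 75) = 0.704
|Γ|² = 0.495
P_refl = |Γ|²·P_inc = 22.1 W, P_del = (1 − |Γ|²)·P_inc = 22.5 W

P_reflected ≈ 22.1 W; P_delivered ≈ 22.5 W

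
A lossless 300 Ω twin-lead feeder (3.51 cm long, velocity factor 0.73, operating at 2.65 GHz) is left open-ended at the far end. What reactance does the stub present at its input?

X_in ≈ 586 Ω (inductive)

λ = v/f = 0.73·c / 2.65 GHz = 0.0826 m
βl = 2π·l/λ = 2π × 0.425 = 153°
tan(βl) = -0.512
For an open-ended stub, Z_in = −jZ_0·cot(βl) = −jZ_0/tan(βl)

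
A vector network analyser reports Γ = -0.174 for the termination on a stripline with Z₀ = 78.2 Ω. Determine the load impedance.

Z_L ≈ 55 Ω

Z_L = Z_0·(1 + Γ)/(1 − Γ) = 78.2·(0.826)/(1.17)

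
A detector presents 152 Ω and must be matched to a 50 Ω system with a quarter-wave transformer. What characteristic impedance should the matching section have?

Z_qwt = √(Z_0·R_L) = √(50 × 152) = √7600

Z_qwt ≈ 87.2 Ω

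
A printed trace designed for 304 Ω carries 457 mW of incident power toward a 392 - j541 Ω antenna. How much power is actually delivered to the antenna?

P_delivered ≈ 280 mW

|Γ| = |(88 − j541)/(696 − j541)| = 0.622
|Γ|² = 0.387
P_refl = |Γ|²·P_inc = 177 mW, P_del = (1 − |Γ|²)·P_inc = 280 mW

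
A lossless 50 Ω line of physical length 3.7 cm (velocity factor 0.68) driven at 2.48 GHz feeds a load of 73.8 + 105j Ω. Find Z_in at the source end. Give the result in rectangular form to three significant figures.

Z_in ≈ 26.6 + j60.2 Ω

λ = v/f = 0.68·c / 2.48 GHz = 0.0823 m
βl = 2π·l/λ = 2π × 0.45 = 162°
tan(βl) = tan(162°) = -0.326
Z_in = Z_0·(Z_L + jZ_0·tanβl)/(Z_0 + jZ_L·tanβl)
     = 50·(73.8 + j88.7)/(84.3 − j24.1)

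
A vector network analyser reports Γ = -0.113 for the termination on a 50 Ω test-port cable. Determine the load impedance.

Z_L ≈ 39.8 Ω

Z_L = Z_0·(1 + Γ)/(1 − Γ) = 50·(0.887)/(1.11)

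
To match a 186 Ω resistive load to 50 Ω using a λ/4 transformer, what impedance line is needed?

Z_qwt = √(Z_0·R_L) = √(50 × 186) = √9300

Z_qwt ≈ 96.4 Ω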